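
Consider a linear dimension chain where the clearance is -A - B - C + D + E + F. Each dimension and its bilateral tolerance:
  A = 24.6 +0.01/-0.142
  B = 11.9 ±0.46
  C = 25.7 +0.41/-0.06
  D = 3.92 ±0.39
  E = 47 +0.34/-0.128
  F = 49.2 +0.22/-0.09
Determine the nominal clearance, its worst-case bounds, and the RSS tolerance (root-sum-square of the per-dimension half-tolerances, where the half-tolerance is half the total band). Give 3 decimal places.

Stack each dimension's contribution:
  -A: nom -24.600 → Σnom=-24.600; wc +0.142/-0.010 → slack +0.142/-0.010; half-tol=0.076, Σhalf²=0.005776
  -B: nom -11.900 → Σnom=-36.500; wc +0.460/-0.460 → slack +0.602/-0.470; half-tol=0.460, Σhalf²=0.217376
  -C: nom -25.700 → Σnom=-62.200; wc +0.060/-0.410 → slack +0.662/-0.880; half-tol=0.235, Σhalf²=0.272601
  +D: nom +3.920 → Σnom=-58.280; wc +0.390/-0.390 → slack +1.052/-1.270; half-tol=0.390, Σhalf²=0.424701
  +E: nom +47.000 → Σnom=-11.280; wc +0.340/-0.128 → slack +1.392/-1.398; half-tol=0.234, Σhalf²=0.479457
  +F: nom +49.200 → Σnom=37.920; wc +0.220/-0.090 → slack +1.612/-1.488; half-tol=0.155, Σhalf²=0.503482
Nominal = 37.920. Worst-case = [37.920 - 1.488, 37.920 + 1.612] = [36.432, 39.532]. RSS = √0.503482 = 0.710.

nominal=37.920 wc=[36.432,39.532] rss=0.710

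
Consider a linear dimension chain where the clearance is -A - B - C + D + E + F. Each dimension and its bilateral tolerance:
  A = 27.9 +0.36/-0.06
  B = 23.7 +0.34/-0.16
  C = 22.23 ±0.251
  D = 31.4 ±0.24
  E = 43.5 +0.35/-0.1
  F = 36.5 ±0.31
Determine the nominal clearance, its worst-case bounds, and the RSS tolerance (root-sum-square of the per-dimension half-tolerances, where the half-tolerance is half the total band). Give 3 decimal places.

Stack each dimension's contribution:
  -A: nom -27.900 → Σnom=-27.900; wc +0.060/-0.360 → slack +0.060/-0.360; half-tol=0.210, Σhalf²=0.044100
  -B: nom -23.700 → Σnom=-51.600; wc +0.160/-0.340 → slack +0.220/-0.700; half-tol=0.250, Σhalf²=0.106600
  -C: nom -22.230 → Σnom=-73.830; wc +0.251/-0.251 → slack +0.471/-0.951; half-tol=0.251, Σhalf²=0.169601
  +D: nom +31.400 → Σnom=-42.430; wc +0.240/-0.240 → slack +0.711/-1.191; half-tol=0.240, Σhalf²=0.227201
  +E: nom +43.500 → Σnom=1.070; wc +0.350/-0.100 → slack +1.061/-1.291; half-tol=0.225, Σhalf²=0.277826
  +F: nom +36.500 → Σnom=37.570; wc +0.310/-0.310 → slack +1.371/-1.601; half-tol=0.310, Σhalf²=0.373926
Nominal = 37.570. Worst-case = [37.570 - 1.601, 37.570 + 1.371] = [35.969, 38.941]. RSS = √0.373926 = 0.611.

nominal=37.570 wc=[35.969,38.941] rss=0.611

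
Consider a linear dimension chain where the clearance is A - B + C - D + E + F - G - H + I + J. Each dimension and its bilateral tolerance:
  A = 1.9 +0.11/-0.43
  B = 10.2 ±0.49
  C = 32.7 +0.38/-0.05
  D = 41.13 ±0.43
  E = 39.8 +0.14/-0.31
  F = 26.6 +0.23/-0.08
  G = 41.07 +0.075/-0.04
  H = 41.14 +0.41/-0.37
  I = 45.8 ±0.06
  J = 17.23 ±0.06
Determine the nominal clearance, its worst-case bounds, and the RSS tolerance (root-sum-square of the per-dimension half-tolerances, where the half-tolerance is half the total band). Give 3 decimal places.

Stack each dimension's contribution:
  +A: nom +1.900 → Σnom=1.900; wc +0.110/-0.430 → slack +0.110/-0.430; half-tol=0.270, Σhalf²=0.072900
  -B: nom -10.200 → Σnom=-8.300; wc +0.490/-0.490 → slack +0.600/-0.920; half-tol=0.490, Σhalf²=0.313000
  +C: nom +32.700 → Σnom=24.400; wc +0.380/-0.050 → slack +0.980/-0.970; half-tol=0.215, Σhalf²=0.359225
  -D: nom -41.130 → Σnom=-16.730; wc +0.430/-0.430 → slack +1.410/-1.400; half-tol=0.430, Σhalf²=0.544125
  +E: nom +39.800 → Σnom=23.070; wc +0.140/-0.310 → slack +1.550/-1.710; half-tol=0.225, Σhalf²=0.594750
  +F: nom +26.600 → Σnom=49.670; wc +0.230/-0.080 → slack +1.780/-1.790; half-tol=0.155, Σhalf²=0.618775
  -G: nom -41.070 → Σnom=8.600; wc +0.040/-0.075 → slack +1.820/-1.865; half-tol=0.057, Σhalf²=0.622081
  -H: nom -41.140 → Σnom=-32.540; wc +0.370/-0.410 → slack +2.190/-2.275; half-tol=0.390, Σhalf²=0.774181
  +I: nom +45.800 → Σnom=13.260; wc +0.060/-0.060 → slack +2.250/-2.335; half-tol=0.060, Σhalf²=0.777781
  +J: nom +17.230 → Σnom=30.490; wc +0.060/-0.060 → slack +2.310/-2.395; half-tol=0.060, Σhalf²=0.781381
Nominal = 30.490. Worst-case = [30.490 - 2.395, 30.490 + 2.310] = [28.095, 32.800]. RSS = √0.781381 = 0.884.

nominal=30.490 wc=[28.095,32.800] rss=0.884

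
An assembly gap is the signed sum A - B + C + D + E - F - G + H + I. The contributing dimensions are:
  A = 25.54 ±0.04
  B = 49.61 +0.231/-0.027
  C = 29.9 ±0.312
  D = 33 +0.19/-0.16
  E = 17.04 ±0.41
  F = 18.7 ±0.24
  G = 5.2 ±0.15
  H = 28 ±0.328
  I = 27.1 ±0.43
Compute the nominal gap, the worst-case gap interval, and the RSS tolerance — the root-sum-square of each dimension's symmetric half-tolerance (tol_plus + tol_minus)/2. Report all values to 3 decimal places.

nominal=87.070 wc=[84.769,89.197] rss=0.829

Stack each dimension's contribution:
  +A: nom +25.540 → Σnom=25.540; wc +0.040/-0.040 → slack +0.040/-0.040; half-tol=0.040, Σhalf²=0.001600
  -B: nom -49.610 → Σnom=-24.070; wc +0.027/-0.231 → slack +0.067/-0.271; half-tol=0.129, Σhalf²=0.018241
  +C: nom +29.900 → Σnom=5.830; wc +0.312/-0.312 → slack +0.379/-0.583; half-tol=0.312, Σhalf²=0.115585
  +D: nom +33.000 → Σnom=38.830; wc +0.190/-0.160 → slack +0.569/-0.743; half-tol=0.175, Σhalf²=0.146210
  +E: nom +17.040 → Σnom=55.870; wc +0.410/-0.410 → slack +0.979/-1.153; half-tol=0.410, Σhalf²=0.314310
  -F: nom -18.700 → Σnom=37.170; wc +0.240/-0.240 → slack +1.219/-1.393; half-tol=0.240, Σhalf²=0.371910
  -G: nom -5.200 → Σnom=31.970; wc +0.150/-0.150 → slack +1.369/-1.543; half-tol=0.150, Σhalf²=0.394410
  +H: nom +28.000 → Σnom=59.970; wc +0.328/-0.328 → slack +1.697/-1.871; half-tol=0.328, Σhalf²=0.501994
  +I: nom +27.100 → Σnom=87.070; wc +0.430/-0.430 → slack +2.127/-2.301; half-tol=0.430, Σhalf²=0.686894
Nominal = 87.070. Worst-case = [87.070 - 2.301, 87.070 + 2.127] = [84.769, 89.197]. RSS = √0.686894 = 0.829.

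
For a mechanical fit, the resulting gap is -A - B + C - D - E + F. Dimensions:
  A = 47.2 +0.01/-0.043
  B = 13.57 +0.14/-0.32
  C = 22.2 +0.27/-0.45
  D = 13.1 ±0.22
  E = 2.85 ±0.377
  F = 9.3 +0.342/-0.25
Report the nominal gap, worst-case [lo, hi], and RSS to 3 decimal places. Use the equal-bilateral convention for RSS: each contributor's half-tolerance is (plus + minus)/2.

nominal=-45.220 wc=[-46.667,-43.648] rss=0.679

Stack each dimension's contribution:
  -A: nom -47.200 → Σnom=-47.200; wc +0.043/-0.010 → slack +0.043/-0.010; half-tol=0.026, Σhalf²=0.000702
  -B: nom -13.570 → Σnom=-60.770; wc +0.320/-0.140 → slack +0.363/-0.150; half-tol=0.230, Σhalf²=0.053602
  +C: nom +22.200 → Σnom=-38.570; wc +0.270/-0.450 → slack +0.633/-0.600; half-tol=0.360, Σhalf²=0.183202
  -D: nom -13.100 → Σnom=-51.670; wc +0.220/-0.220 → slack +0.853/-0.820; half-tol=0.220, Σhalf²=0.231602
  -E: nom -2.850 → Σnom=-54.520; wc +0.377/-0.377 → slack +1.230/-1.197; half-tol=0.377, Σhalf²=0.373731
  +F: nom +9.300 → Σnom=-45.220; wc +0.342/-0.250 → slack +1.572/-1.447; half-tol=0.296, Σhalf²=0.461347
Nominal = -45.220. Worst-case = [-45.220 - 1.447, -45.220 + 1.572] = [-46.667, -43.648]. RSS = √0.461347 = 0.679.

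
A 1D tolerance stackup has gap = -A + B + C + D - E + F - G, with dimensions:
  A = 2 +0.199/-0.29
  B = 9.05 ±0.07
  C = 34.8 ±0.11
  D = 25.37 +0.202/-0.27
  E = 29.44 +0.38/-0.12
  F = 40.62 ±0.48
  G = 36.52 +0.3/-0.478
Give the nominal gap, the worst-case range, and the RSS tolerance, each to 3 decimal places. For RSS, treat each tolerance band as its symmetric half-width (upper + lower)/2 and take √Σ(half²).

nominal=41.880 wc=[40.071,43.630] rss=0.759

Stack each dimension's contribution:
  -A: nom -2.000 → Σnom=-2.000; wc +0.290/-0.199 → slack +0.290/-0.199; half-tol=0.244, Σhalf²=0.059780
  +B: nom +9.050 → Σnom=7.050; wc +0.070/-0.070 → slack +0.360/-0.269; half-tol=0.070, Σhalf²=0.064680
  +C: nom +34.800 → Σnom=41.850; wc +0.110/-0.110 → slack +0.470/-0.379; half-tol=0.110, Σhalf²=0.076780
  +D: nom +25.370 → Σnom=67.220; wc +0.202/-0.270 → slack +0.672/-0.649; half-tol=0.236, Σhalf²=0.132476
  -E: nom -29.440 → Σnom=37.780; wc +0.120/-0.380 → slack +0.792/-1.029; half-tol=0.250, Σhalf²=0.194976
  +F: nom +40.620 → Σnom=78.400; wc +0.480/-0.480 → slack +1.272/-1.509; half-tol=0.480, Σhalf²=0.425376
  -G: nom -36.520 → Σnom=41.880; wc +0.478/-0.300 → slack +1.750/-1.809; half-tol=0.389, Σhalf²=0.576697
Nominal = 41.880. Worst-case = [41.880 - 1.809, 41.880 + 1.750] = [40.071, 43.630]. RSS = √0.576697 = 0.759.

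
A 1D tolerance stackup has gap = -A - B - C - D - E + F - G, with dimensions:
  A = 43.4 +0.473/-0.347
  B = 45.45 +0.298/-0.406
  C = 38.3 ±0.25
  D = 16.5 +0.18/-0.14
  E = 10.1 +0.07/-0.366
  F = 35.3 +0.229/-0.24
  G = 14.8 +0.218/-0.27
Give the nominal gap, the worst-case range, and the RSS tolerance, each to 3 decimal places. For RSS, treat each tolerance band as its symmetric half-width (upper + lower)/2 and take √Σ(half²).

nominal=-133.250 wc=[-134.979,-131.242] rss=0.736

Stack each dimension's contribution:
  -A: nom -43.400 → Σnom=-43.400; wc +0.347/-0.473 → slack +0.347/-0.473; half-tol=0.410, Σhalf²=0.168100
  -B: nom -45.450 → Σnom=-88.850; wc +0.406/-0.298 → slack +0.753/-0.771; half-tol=0.352, Σhalf²=0.292004
  -C: nom -38.300 → Σnom=-127.150; wc +0.250/-0.250 → slack +1.003/-1.021; half-tol=0.250, Σhalf²=0.354504
  -D: nom -16.500 → Σnom=-143.650; wc +0.140/-0.180 → slack +1.143/-1.201; half-tol=0.160, Σhalf²=0.380104
  -E: nom -10.100 → Σnom=-153.750; wc +0.366/-0.070 → slack +1.509/-1.271; half-tol=0.218, Σhalf²=0.427628
  +F: nom +35.300 → Σnom=-118.450; wc +0.229/-0.240 → slack +1.738/-1.511; half-tol=0.234, Σhalf²=0.482618
  -G: nom -14.800 → Σnom=-133.250; wc +0.270/-0.218 → slack +2.008/-1.729; half-tol=0.244, Σhalf²=0.542154
Nominal = -133.250. Worst-case = [-133.250 - 1.729, -133.250 + 2.008] = [-134.979, -131.242]. RSS = √0.542154 = 0.736.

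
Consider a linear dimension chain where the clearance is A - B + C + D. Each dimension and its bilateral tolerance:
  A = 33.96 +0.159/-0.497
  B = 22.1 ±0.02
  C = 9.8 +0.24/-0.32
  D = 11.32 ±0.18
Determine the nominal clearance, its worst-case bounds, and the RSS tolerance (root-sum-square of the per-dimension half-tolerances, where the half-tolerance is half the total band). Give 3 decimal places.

Stack each dimension's contribution:
  +A: nom +33.960 → Σnom=33.960; wc +0.159/-0.497 → slack +0.159/-0.497; half-tol=0.328, Σhalf²=0.107584
  -B: nom -22.100 → Σnom=11.860; wc +0.020/-0.020 → slack +0.179/-0.517; half-tol=0.020, Σhalf²=0.107984
  +C: nom +9.800 → Σnom=21.660; wc +0.240/-0.320 → slack +0.419/-0.837; half-tol=0.280, Σhalf²=0.186384
  +D: nom +11.320 → Σnom=32.980; wc +0.180/-0.180 → slack +0.599/-1.017; half-tol=0.180, Σhalf²=0.218784
Nominal = 32.980. Worst-case = [32.980 - 1.017, 32.980 + 0.599] = [31.963, 33.579]. RSS = √0.218784 = 0.468.

nominal=32.980 wc=[31.963,33.579] rss=0.468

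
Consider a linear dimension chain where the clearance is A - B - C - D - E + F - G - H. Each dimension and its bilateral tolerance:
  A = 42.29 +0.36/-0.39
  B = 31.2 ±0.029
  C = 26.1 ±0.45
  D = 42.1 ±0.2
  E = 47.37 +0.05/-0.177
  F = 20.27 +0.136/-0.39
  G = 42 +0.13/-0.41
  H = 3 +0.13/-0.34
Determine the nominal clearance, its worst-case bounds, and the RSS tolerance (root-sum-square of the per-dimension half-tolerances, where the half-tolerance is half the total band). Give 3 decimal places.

nominal=-129.210 wc=[-130.979,-127.108] rss=0.771

Stack each dimension's contribution:
  +A: nom +42.290 → Σnom=42.290; wc +0.360/-0.390 → slack +0.360/-0.390; half-tol=0.375, Σhalf²=0.140625
  -B: nom -31.200 → Σnom=11.090; wc +0.029/-0.029 → slack +0.389/-0.419; half-tol=0.029, Σhalf²=0.141466
  -C: nom -26.100 → Σnom=-15.010; wc +0.450/-0.450 → slack +0.839/-0.869; half-tol=0.450, Σhalf²=0.343966
  -D: nom -42.100 → Σnom=-57.110; wc +0.200/-0.200 → slack +1.039/-1.069; half-tol=0.200, Σhalf²=0.383966
  -E: nom -47.370 → Σnom=-104.480; wc +0.177/-0.050 → slack +1.216/-1.119; half-tol=0.113, Σhalf²=0.396848
  +F: nom +20.270 → Σnom=-84.210; wc +0.136/-0.390 → slack +1.352/-1.509; half-tol=0.263, Σhalf²=0.466017
  -G: nom -42.000 → Σnom=-126.210; wc +0.410/-0.130 → slack +1.762/-1.639; half-tol=0.270, Σhalf²=0.538917
  -H: nom -3.000 → Σnom=-129.210; wc +0.340/-0.130 → slack +2.102/-1.769; half-tol=0.235, Σhalf²=0.594142
Nominal = -129.210. Worst-case = [-129.210 - 1.769, -129.210 + 2.102] = [-130.979, -127.108]. RSS = √0.594142 = 0.771.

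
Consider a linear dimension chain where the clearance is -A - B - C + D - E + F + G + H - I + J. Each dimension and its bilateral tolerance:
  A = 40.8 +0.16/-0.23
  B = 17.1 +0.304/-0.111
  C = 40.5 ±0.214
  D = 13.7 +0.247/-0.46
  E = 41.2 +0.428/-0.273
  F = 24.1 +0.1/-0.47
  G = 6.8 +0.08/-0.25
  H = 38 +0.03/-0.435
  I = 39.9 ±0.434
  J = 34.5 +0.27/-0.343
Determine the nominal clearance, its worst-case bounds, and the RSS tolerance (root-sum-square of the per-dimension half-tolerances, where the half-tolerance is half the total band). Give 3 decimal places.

Stack each dimension's contribution:
  -A: nom -40.800 → Σnom=-40.800; wc +0.230/-0.160 → slack +0.230/-0.160; half-tol=0.195, Σhalf²=0.038025
  -B: nom -17.100 → Σnom=-57.900; wc +0.111/-0.304 → slack +0.341/-0.464; half-tol=0.207, Σhalf²=0.081081
  -C: nom -40.500 → Σnom=-98.400; wc +0.214/-0.214 → slack +0.555/-0.678; half-tol=0.214, Σhalf²=0.126877
  +D: nom +13.700 → Σnom=-84.700; wc +0.247/-0.460 → slack +0.802/-1.138; half-tol=0.354, Σhalf²=0.251839
  -E: nom -41.200 → Σnom=-125.900; wc +0.273/-0.428 → slack +1.075/-1.566; half-tol=0.351, Σhalf²=0.374690
  +F: nom +24.100 → Σnom=-101.800; wc +0.100/-0.470 → slack +1.175/-2.036; half-tol=0.285, Σhalf²=0.455915
  +G: nom +6.800 → Σnom=-95.000; wc +0.080/-0.250 → slack +1.255/-2.286; half-tol=0.165, Σhalf²=0.483140
  +H: nom +38.000 → Σnom=-57.000; wc +0.030/-0.435 → slack +1.285/-2.721; half-tol=0.232, Σhalf²=0.537196
  -I: nom -39.900 → Σnom=-96.900; wc +0.434/-0.434 → slack +1.719/-3.155; half-tol=0.434, Σhalf²=0.725552
  +J: nom +34.500 → Σnom=-62.400; wc +0.270/-0.343 → slack +1.989/-3.498; half-tol=0.306, Σhalf²=0.819494
Nominal = -62.400. Worst-case = [-62.400 - 3.498, -62.400 + 1.989] = [-65.898, -60.411]. RSS = √0.819494 = 0.905.

nominal=-62.400 wc=[-65.898,-60.411] rss=0.905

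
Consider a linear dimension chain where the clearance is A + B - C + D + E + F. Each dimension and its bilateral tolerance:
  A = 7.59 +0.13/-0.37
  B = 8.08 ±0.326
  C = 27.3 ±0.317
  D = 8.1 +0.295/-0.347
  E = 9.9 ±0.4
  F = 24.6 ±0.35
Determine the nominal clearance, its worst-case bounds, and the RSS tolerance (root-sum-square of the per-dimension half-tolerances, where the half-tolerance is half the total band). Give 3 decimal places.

nominal=30.970 wc=[28.860,32.788] rss=0.809

Stack each dimension's contribution:
  +A: nom +7.590 → Σnom=7.590; wc +0.130/-0.370 → slack +0.130/-0.370; half-tol=0.250, Σhalf²=0.062500
  +B: nom +8.080 → Σnom=15.670; wc +0.326/-0.326 → slack +0.456/-0.696; half-tol=0.326, Σhalf²=0.168776
  -C: nom -27.300 → Σnom=-11.630; wc +0.317/-0.317 → slack +0.773/-1.013; half-tol=0.317, Σhalf²=0.269265
  +D: nom +8.100 → Σnom=-3.530; wc +0.295/-0.347 → slack +1.068/-1.360; half-tol=0.321, Σhalf²=0.372306
  +E: nom +9.900 → Σnom=6.370; wc +0.400/-0.400 → slack +1.468/-1.760; half-tol=0.400, Σhalf²=0.532306
  +F: nom +24.600 → Σnom=30.970; wc +0.350/-0.350 → slack +1.818/-2.110; half-tol=0.350, Σhalf²=0.654806
Nominal = 30.970. Worst-case = [30.970 - 2.110, 30.970 + 1.818] = [28.860, 32.788]. RSS = √0.654806 = 0.809.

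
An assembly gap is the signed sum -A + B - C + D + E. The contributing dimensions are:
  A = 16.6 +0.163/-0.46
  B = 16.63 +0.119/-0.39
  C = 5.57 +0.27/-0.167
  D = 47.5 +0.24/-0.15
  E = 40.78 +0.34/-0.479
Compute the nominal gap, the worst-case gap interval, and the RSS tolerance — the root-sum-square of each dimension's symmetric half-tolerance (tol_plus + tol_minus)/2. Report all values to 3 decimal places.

nominal=82.740 wc=[81.288,84.066] rss=0.644

Stack each dimension's contribution:
  -A: nom -16.600 → Σnom=-16.600; wc +0.460/-0.163 → slack +0.460/-0.163; half-tol=0.311, Σhalf²=0.097032
  +B: nom +16.630 → Σnom=0.030; wc +0.119/-0.390 → slack +0.579/-0.553; half-tol=0.255, Σhalf²=0.161803
  -C: nom -5.570 → Σnom=-5.540; wc +0.167/-0.270 → slack +0.746/-0.823; half-tol=0.219, Σhalf²=0.209545
  +D: nom +47.500 → Σnom=41.960; wc +0.240/-0.150 → slack +0.986/-0.973; half-tol=0.195, Σhalf²=0.247570
  +E: nom +40.780 → Σnom=82.740; wc +0.340/-0.479 → slack +1.326/-1.452; half-tol=0.409, Σhalf²=0.415260
Nominal = 82.740. Worst-case = [82.740 - 1.452, 82.740 + 1.326] = [81.288, 84.066]. RSS = √0.415260 = 0.644.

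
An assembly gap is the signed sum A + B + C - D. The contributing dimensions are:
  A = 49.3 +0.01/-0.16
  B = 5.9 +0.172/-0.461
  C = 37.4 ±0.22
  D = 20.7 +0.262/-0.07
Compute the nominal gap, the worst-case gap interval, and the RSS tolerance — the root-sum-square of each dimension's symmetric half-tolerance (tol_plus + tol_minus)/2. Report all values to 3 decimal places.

nominal=71.900 wc=[70.797,72.372] rss=0.428

Stack each dimension's contribution:
  +A: nom +49.300 → Σnom=49.300; wc +0.010/-0.160 → slack +0.010/-0.160; half-tol=0.085, Σhalf²=0.007225
  +B: nom +5.900 → Σnom=55.200; wc +0.172/-0.461 → slack +0.182/-0.621; half-tol=0.317, Σhalf²=0.107397
  +C: nom +37.400 → Σnom=92.600; wc +0.220/-0.220 → slack +0.402/-0.841; half-tol=0.220, Σhalf²=0.155797
  -D: nom -20.700 → Σnom=71.900; wc +0.070/-0.262 → slack +0.472/-1.103; half-tol=0.166, Σhalf²=0.183353
Nominal = 71.900. Worst-case = [71.900 - 1.103, 71.900 + 0.472] = [70.797, 72.372]. RSS = √0.183353 = 0.428.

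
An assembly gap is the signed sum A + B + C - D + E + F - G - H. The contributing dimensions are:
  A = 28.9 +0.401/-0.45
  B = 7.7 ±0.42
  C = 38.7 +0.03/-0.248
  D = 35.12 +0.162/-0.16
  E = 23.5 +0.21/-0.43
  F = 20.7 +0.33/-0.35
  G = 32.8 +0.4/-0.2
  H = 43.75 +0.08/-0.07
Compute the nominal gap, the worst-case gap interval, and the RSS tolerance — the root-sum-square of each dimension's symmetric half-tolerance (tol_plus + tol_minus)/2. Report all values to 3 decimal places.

Stack each dimension's contribution:
  +A: nom +28.900 → Σnom=28.900; wc +0.401/-0.450 → slack +0.401/-0.450; half-tol=0.425, Σhalf²=0.181050
  +B: nom +7.700 → Σnom=36.600; wc +0.420/-0.420 → slack +0.821/-0.870; half-tol=0.420, Σhalf²=0.357450
  +C: nom +38.700 → Σnom=75.300; wc +0.030/-0.248 → slack +0.851/-1.118; half-tol=0.139, Σhalf²=0.376771
  -D: nom -35.120 → Σnom=40.180; wc +0.160/-0.162 → slack +1.011/-1.280; half-tol=0.161, Σhalf²=0.402692
  +E: nom +23.500 → Σnom=63.680; wc +0.210/-0.430 → slack +1.221/-1.710; half-tol=0.320, Σhalf²=0.505092
  +F: nom +20.700 → Σnom=84.380; wc +0.330/-0.350 → slack +1.551/-2.060; half-tol=0.340, Σhalf²=0.620692
  -G: nom -32.800 → Σnom=51.580; wc +0.200/-0.400 → slack +1.751/-2.460; half-tol=0.300, Σhalf²=0.710692
  -H: nom -43.750 → Σnom=7.830; wc +0.070/-0.080 → slack +1.821/-2.540; half-tol=0.075, Σhalf²=0.716317
Nominal = 7.830. Worst-case = [7.830 - 2.540, 7.830 + 1.821] = [5.290, 9.651]. RSS = √0.716317 = 0.846.

nominal=7.830 wc=[5.290,9.651] rss=0.846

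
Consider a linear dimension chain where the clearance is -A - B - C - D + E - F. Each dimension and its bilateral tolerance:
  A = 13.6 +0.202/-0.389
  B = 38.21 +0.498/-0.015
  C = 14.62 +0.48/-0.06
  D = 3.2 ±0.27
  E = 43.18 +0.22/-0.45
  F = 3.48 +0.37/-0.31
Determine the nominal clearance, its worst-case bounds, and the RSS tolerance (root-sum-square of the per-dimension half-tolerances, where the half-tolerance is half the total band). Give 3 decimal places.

Stack each dimension's contribution:
  -A: nom -13.600 → Σnom=-13.600; wc +0.389/-0.202 → slack +0.389/-0.202; half-tol=0.295, Σhalf²=0.087320
  -B: nom -38.210 → Σnom=-51.810; wc +0.015/-0.498 → slack +0.404/-0.700; half-tol=0.257, Σhalf²=0.153112
  -C: nom -14.620 → Σnom=-66.430; wc +0.060/-0.480 → slack +0.464/-1.180; half-tol=0.270, Σhalf²=0.226013
  -D: nom -3.200 → Σnom=-69.630; wc +0.270/-0.270 → slack +0.734/-1.450; half-tol=0.270, Σhalf²=0.298913
  +E: nom +43.180 → Σnom=-26.450; wc +0.220/-0.450 → slack +0.954/-1.900; half-tol=0.335, Σhalf²=0.411138
  -F: nom -3.480 → Σnom=-29.930; wc +0.310/-0.370 → slack +1.264/-2.270; half-tol=0.340, Σhalf²=0.526738
Nominal = -29.930. Worst-case = [-29.930 - 2.270, -29.930 + 1.264] = [-32.200, -28.666]. RSS = √0.526738 = 0.726.

nominal=-29.930 wc=[-32.200,-28.666] rss=0.726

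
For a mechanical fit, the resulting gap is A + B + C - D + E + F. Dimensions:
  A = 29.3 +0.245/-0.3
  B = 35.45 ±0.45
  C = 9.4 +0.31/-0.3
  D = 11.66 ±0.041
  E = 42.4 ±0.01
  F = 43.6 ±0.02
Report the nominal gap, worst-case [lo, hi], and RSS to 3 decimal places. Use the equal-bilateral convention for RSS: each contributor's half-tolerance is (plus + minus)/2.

nominal=148.490 wc=[147.369,149.566] rss=0.610

Stack each dimension's contribution:
  +A: nom +29.300 → Σnom=29.300; wc +0.245/-0.300 → slack +0.245/-0.300; half-tol=0.272, Σhalf²=0.074256
  +B: nom +35.450 → Σnom=64.750; wc +0.450/-0.450 → slack +0.695/-0.750; half-tol=0.450, Σhalf²=0.276756
  +C: nom +9.400 → Σnom=74.150; wc +0.310/-0.300 → slack +1.005/-1.050; half-tol=0.305, Σhalf²=0.369781
  -D: nom -11.660 → Σnom=62.490; wc +0.041/-0.041 → slack +1.046/-1.091; half-tol=0.041, Σhalf²=0.371462
  +E: nom +42.400 → Σnom=104.890; wc +0.010/-0.010 → slack +1.056/-1.101; half-tol=0.010, Σhalf²=0.371562
  +F: nom +43.600 → Σnom=148.490; wc +0.020/-0.020 → slack +1.076/-1.121; half-tol=0.020, Σhalf²=0.371962
Nominal = 148.490. Worst-case = [148.490 - 1.121, 148.490 + 1.076] = [147.369, 149.566]. RSS = √0.371962 = 0.610.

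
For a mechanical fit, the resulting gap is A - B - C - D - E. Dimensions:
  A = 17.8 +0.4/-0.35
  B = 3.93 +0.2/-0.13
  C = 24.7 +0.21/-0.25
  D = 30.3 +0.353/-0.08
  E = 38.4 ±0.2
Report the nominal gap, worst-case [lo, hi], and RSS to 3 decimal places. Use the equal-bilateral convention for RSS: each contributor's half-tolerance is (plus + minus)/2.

nominal=-79.530 wc=[-80.843,-78.470] rss=0.555

Stack each dimension's contribution:
  +A: nom +17.800 → Σnom=17.800; wc +0.400/-0.350 → slack +0.400/-0.350; half-tol=0.375, Σhalf²=0.140625
  -B: nom -3.930 → Σnom=13.870; wc +0.130/-0.200 → slack +0.530/-0.550; half-tol=0.165, Σhalf²=0.167850
  -C: nom -24.700 → Σnom=-10.830; wc +0.250/-0.210 → slack +0.780/-0.760; half-tol=0.230, Σhalf²=0.220750
  -D: nom -30.300 → Σnom=-41.130; wc +0.080/-0.353 → slack +0.860/-1.113; half-tol=0.216, Σhalf²=0.267622
  -E: nom -38.400 → Σnom=-79.530; wc +0.200/-0.200 → slack +1.060/-1.313; half-tol=0.200, Σhalf²=0.307622
Nominal = -79.530. Worst-case = [-79.530 - 1.313, -79.530 + 1.060] = [-80.843, -78.470]. RSS = √0.307622 = 0.555.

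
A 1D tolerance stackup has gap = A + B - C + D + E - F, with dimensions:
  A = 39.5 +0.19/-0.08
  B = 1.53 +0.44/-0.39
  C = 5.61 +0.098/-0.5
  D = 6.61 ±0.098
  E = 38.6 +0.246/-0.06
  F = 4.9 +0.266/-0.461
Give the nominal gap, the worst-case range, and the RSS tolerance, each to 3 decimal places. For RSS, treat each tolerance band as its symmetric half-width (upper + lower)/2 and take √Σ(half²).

Stack each dimension's contribution:
  +A: nom +39.500 → Σnom=39.500; wc +0.190/-0.080 → slack +0.190/-0.080; half-tol=0.135, Σhalf²=0.018225
  +B: nom +1.530 → Σnom=41.030; wc +0.440/-0.390 → slack +0.630/-0.470; half-tol=0.415, Σhalf²=0.190450
  -C: nom -5.610 → Σnom=35.420; wc +0.500/-0.098 → slack +1.130/-0.568; half-tol=0.299, Σhalf²=0.279851
  +D: nom +6.610 → Σnom=42.030; wc +0.098/-0.098 → slack +1.228/-0.666; half-tol=0.098, Σhalf²=0.289455
  +E: nom +38.600 → Σnom=80.630; wc +0.246/-0.060 → slack +1.474/-0.726; half-tol=0.153, Σhalf²=0.312864
  -F: nom -4.900 → Σnom=75.730; wc +0.461/-0.266 → slack +1.935/-0.992; half-tol=0.364, Σhalf²=0.444996
Nominal = 75.730. Worst-case = [75.730 - 0.992, 75.730 + 1.935] = [74.738, 77.665]. RSS = √0.444996 = 0.667.

nominal=75.730 wc=[74.738,77.665] rss=0.667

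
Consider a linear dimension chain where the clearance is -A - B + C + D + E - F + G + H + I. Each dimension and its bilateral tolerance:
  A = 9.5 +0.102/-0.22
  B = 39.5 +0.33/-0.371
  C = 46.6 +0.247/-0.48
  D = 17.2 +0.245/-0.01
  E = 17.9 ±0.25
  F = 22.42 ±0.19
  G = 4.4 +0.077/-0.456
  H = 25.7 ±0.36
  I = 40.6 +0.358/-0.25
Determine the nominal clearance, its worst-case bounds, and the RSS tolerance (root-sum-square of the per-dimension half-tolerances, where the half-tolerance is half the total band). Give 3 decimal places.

nominal=80.980 wc=[78.552,83.298] rss=0.830

Stack each dimension's contribution:
  -A: nom -9.500 → Σnom=-9.500; wc +0.220/-0.102 → slack +0.220/-0.102; half-tol=0.161, Σhalf²=0.025921
  -B: nom -39.500 → Σnom=-49.000; wc +0.371/-0.330 → slack +0.591/-0.432; half-tol=0.351, Σhalf²=0.148771
  +C: nom +46.600 → Σnom=-2.400; wc +0.247/-0.480 → slack +0.838/-0.912; half-tol=0.363, Σhalf²=0.280903
  +D: nom +17.200 → Σnom=14.800; wc +0.245/-0.010 → slack +1.083/-0.922; half-tol=0.128, Σhalf²=0.297160
  +E: nom +17.900 → Σnom=32.700; wc +0.250/-0.250 → slack +1.333/-1.172; half-tol=0.250, Σhalf²=0.359660
  -F: nom -22.420 → Σnom=10.280; wc +0.190/-0.190 → slack +1.523/-1.362; half-tol=0.190, Σhalf²=0.395760
  +G: nom +4.400 → Σnom=14.680; wc +0.077/-0.456 → slack +1.600/-1.818; half-tol=0.267, Σhalf²=0.466782
  +H: nom +25.700 → Σnom=40.380; wc +0.360/-0.360 → slack +1.960/-2.178; half-tol=0.360, Σhalf²=0.596382
  +I: nom +40.600 → Σnom=80.980; wc +0.358/-0.250 → slack +2.318/-2.428; half-tol=0.304, Σhalf²=0.688798
Nominal = 80.980. Worst-case = [80.980 - 2.428, 80.980 + 2.318] = [78.552, 83.298]. RSS = √0.688798 = 0.830.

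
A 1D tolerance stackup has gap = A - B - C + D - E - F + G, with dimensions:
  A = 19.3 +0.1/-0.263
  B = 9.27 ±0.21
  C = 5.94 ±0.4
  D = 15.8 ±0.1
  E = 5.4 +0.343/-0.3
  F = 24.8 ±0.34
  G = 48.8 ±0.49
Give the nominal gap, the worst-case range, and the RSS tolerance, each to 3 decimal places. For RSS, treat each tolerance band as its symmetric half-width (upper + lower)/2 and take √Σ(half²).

Stack each dimension's contribution:
  +A: nom +19.300 → Σnom=19.300; wc +0.100/-0.263 → slack +0.100/-0.263; half-tol=0.181, Σhalf²=0.032942
  -B: nom -9.270 → Σnom=10.030; wc +0.210/-0.210 → slack +0.310/-0.473; half-tol=0.210, Σhalf²=0.077042
  -C: nom -5.940 → Σnom=4.090; wc +0.400/-0.400 → slack +0.710/-0.873; half-tol=0.400, Σhalf²=0.237042
  +D: nom +15.800 → Σnom=19.890; wc +0.100/-0.100 → slack +0.810/-0.973; half-tol=0.100, Σhalf²=0.247042
  -E: nom -5.400 → Σnom=14.490; wc +0.300/-0.343 → slack +1.110/-1.316; half-tol=0.322, Σhalf²=0.350405
  -F: nom -24.800 → Σnom=-10.310; wc +0.340/-0.340 → slack +1.450/-1.656; half-tol=0.340, Σhalf²=0.466005
  +G: nom +48.800 → Σnom=38.490; wc +0.490/-0.490 → slack +1.940/-2.146; half-tol=0.490, Σhalf²=0.706105
Nominal = 38.490. Worst-case = [38.490 - 2.146, 38.490 + 1.940] = [36.344, 40.430]. RSS = √0.706105 = 0.840.

nominal=38.490 wc=[36.344,40.430] rss=0.840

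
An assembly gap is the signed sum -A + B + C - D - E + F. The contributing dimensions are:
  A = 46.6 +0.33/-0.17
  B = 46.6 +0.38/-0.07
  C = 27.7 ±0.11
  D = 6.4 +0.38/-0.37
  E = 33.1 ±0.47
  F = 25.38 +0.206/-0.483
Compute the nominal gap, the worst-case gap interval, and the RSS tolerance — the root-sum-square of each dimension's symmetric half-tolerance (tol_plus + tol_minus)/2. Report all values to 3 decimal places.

nominal=13.580 wc=[11.737,15.286] rss=0.778

Stack each dimension's contribution:
  -A: nom -46.600 → Σnom=-46.600; wc +0.170/-0.330 → slack +0.170/-0.330; half-tol=0.250, Σhalf²=0.062500
  +B: nom +46.600 → Σnom=0.000; wc +0.380/-0.070 → slack +0.550/-0.400; half-tol=0.225, Σhalf²=0.113125
  +C: nom +27.700 → Σnom=27.700; wc +0.110/-0.110 → slack +0.660/-0.510; half-tol=0.110, Σhalf²=0.125225
  -D: nom -6.400 → Σnom=21.300; wc +0.370/-0.380 → slack +1.030/-0.890; half-tol=0.375, Σhalf²=0.265850
  -E: nom -33.100 → Σnom=-11.800; wc +0.470/-0.470 → slack +1.500/-1.360; half-tol=0.470, Σhalf²=0.486750
  +F: nom +25.380 → Σnom=13.580; wc +0.206/-0.483 → slack +1.706/-1.843; half-tol=0.344, Σhalf²=0.605430
Nominal = 13.580. Worst-case = [13.580 - 1.843, 13.580 + 1.706] = [11.737, 15.286]. RSS = √0.605430 = 0.778.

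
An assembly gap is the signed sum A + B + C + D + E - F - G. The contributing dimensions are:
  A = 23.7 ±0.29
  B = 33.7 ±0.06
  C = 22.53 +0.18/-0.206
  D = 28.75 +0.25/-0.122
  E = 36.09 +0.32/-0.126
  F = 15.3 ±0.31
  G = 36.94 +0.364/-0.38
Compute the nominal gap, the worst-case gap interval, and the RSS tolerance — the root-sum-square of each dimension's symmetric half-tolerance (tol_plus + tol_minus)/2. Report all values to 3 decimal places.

nominal=92.530 wc=[91.052,94.320] rss=0.666

Stack each dimension's contribution:
  +A: nom +23.700 → Σnom=23.700; wc +0.290/-0.290 → slack +0.290/-0.290; half-tol=0.290, Σhalf²=0.084100
  +B: nom +33.700 → Σnom=57.400; wc +0.060/-0.060 → slack +0.350/-0.350; half-tol=0.060, Σhalf²=0.087700
  +C: nom +22.530 → Σnom=79.930; wc +0.180/-0.206 → slack +0.530/-0.556; half-tol=0.193, Σhalf²=0.124949
  +D: nom +28.750 → Σnom=108.680; wc +0.250/-0.122 → slack +0.780/-0.678; half-tol=0.186, Σhalf²=0.159545
  +E: nom +36.090 → Σnom=144.770; wc +0.320/-0.126 → slack +1.100/-0.804; half-tol=0.223, Σhalf²=0.209274
  -F: nom -15.300 → Σnom=129.470; wc +0.310/-0.310 → slack +1.410/-1.114; half-tol=0.310, Σhalf²=0.305374
  -G: nom -36.940 → Σnom=92.530; wc +0.380/-0.364 → slack +1.790/-1.478; half-tol=0.372, Σhalf²=0.443758
Nominal = 92.530. Worst-case = [92.530 - 1.478, 92.530 + 1.790] = [91.052, 94.320]. RSS = √0.443758 = 0.666.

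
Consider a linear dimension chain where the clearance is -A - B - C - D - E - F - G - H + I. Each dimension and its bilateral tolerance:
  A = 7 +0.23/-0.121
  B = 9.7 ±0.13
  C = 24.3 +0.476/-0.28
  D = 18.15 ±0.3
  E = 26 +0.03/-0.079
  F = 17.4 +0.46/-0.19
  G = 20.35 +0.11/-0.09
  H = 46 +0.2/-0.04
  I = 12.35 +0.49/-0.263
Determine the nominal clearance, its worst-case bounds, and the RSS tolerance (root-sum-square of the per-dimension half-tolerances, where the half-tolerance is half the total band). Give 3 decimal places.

Stack each dimension's contribution:
  -A: nom -7.000 → Σnom=-7.000; wc +0.121/-0.230 → slack +0.121/-0.230; half-tol=0.175, Σhalf²=0.030800
  -B: nom -9.700 → Σnom=-16.700; wc +0.130/-0.130 → slack +0.251/-0.360; half-tol=0.130, Σhalf²=0.047700
  -C: nom -24.300 → Σnom=-41.000; wc +0.280/-0.476 → slack +0.531/-0.836; half-tol=0.378, Σhalf²=0.190584
  -D: nom -18.150 → Σnom=-59.150; wc +0.300/-0.300 → slack +0.831/-1.136; half-tol=0.300, Σhalf²=0.280584
  -E: nom -26.000 → Σnom=-85.150; wc +0.079/-0.030 → slack +0.910/-1.166; half-tol=0.054, Σhalf²=0.283554
  -F: nom -17.400 → Σnom=-102.550; wc +0.190/-0.460 → slack +1.100/-1.626; half-tol=0.325, Σhalf²=0.389180
  -G: nom -20.350 → Σnom=-122.900; wc +0.090/-0.110 → slack +1.190/-1.736; half-tol=0.100, Σhalf²=0.399180
  -H: nom -46.000 → Σnom=-168.900; wc +0.040/-0.200 → slack +1.230/-1.936; half-tol=0.120, Σhalf²=0.413580
  +I: nom +12.350 → Σnom=-156.550; wc +0.490/-0.263 → slack +1.720/-2.199; half-tol=0.377, Σhalf²=0.555332
Nominal = -156.550. Worst-case = [-156.550 - 2.199, -156.550 + 1.720] = [-158.749, -154.830]. RSS = √0.555332 = 0.745.

nominal=-156.550 wc=[-158.749,-154.830] rss=0.745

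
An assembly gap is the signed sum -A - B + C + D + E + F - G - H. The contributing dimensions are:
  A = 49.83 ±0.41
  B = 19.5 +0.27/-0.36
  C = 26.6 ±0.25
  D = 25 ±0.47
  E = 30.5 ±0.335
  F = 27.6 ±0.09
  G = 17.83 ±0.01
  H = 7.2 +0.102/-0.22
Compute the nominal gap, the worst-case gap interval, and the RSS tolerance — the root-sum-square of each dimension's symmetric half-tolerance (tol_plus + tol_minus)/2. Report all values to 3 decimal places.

Stack each dimension's contribution:
  -A: nom -49.830 → Σnom=-49.830; wc +0.410/-0.410 → slack +0.410/-0.410; half-tol=0.410, Σhalf²=0.168100
  -B: nom -19.500 → Σnom=-69.330; wc +0.360/-0.270 → slack +0.770/-0.680; half-tol=0.315, Σhalf²=0.267325
  +C: nom +26.600 → Σnom=-42.730; wc +0.250/-0.250 → slack +1.020/-0.930; half-tol=0.250, Σhalf²=0.329825
  +D: nom +25.000 → Σnom=-17.730; wc +0.470/-0.470 → slack +1.490/-1.400; half-tol=0.470, Σhalf²=0.550725
  +E: nom +30.500 → Σnom=12.770; wc +0.335/-0.335 → slack +1.825/-1.735; half-tol=0.335, Σhalf²=0.662950
  +F: nom +27.600 → Σnom=40.370; wc +0.090/-0.090 → slack +1.915/-1.825; half-tol=0.090, Σhalf²=0.671050
  -G: nom -17.830 → Σnom=22.540; wc +0.010/-0.010 → slack +1.925/-1.835; half-tol=0.010, Σhalf²=0.671150
  -H: nom -7.200 → Σnom=15.340; wc +0.220/-0.102 → slack +2.145/-1.937; half-tol=0.161, Σhalf²=0.697071
Nominal = 15.340. Worst-case = [15.340 - 1.937, 15.340 + 2.145] = [13.403, 17.485]. RSS = √0.697071 = 0.835.

nominal=15.340 wc=[13.403,17.485] rss=0.835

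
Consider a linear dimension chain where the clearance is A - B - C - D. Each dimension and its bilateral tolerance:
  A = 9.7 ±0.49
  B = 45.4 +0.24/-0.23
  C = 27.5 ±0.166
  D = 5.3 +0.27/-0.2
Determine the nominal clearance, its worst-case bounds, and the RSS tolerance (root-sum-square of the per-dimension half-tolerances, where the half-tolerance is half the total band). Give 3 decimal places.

Stack each dimension's contribution:
  +A: nom +9.700 → Σnom=9.700; wc +0.490/-0.490 → slack +0.490/-0.490; half-tol=0.490, Σhalf²=0.240100
  -B: nom -45.400 → Σnom=-35.700; wc +0.230/-0.240 → slack +0.720/-0.730; half-tol=0.235, Σhalf²=0.295325
  -C: nom -27.500 → Σnom=-63.200; wc +0.166/-0.166 → slack +0.886/-0.896; half-tol=0.166, Σhalf²=0.322881
  -D: nom -5.300 → Σnom=-68.500; wc +0.200/-0.270 → slack +1.086/-1.166; half-tol=0.235, Σhalf²=0.378106
Nominal = -68.500. Worst-case = [-68.500 - 1.166, -68.500 + 1.086] = [-69.666, -67.414]. RSS = √0.378106 = 0.615.

nominal=-68.500 wc=[-69.666,-67.414] rss=0.615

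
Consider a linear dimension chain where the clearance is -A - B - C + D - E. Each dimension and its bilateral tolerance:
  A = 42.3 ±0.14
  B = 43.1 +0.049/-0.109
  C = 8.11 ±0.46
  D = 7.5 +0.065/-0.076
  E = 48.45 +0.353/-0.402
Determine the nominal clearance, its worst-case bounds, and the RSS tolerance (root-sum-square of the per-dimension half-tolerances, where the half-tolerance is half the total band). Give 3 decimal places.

nominal=-134.460 wc=[-135.538,-133.284] rss=0.620

Stack each dimension's contribution:
  -A: nom -42.300 → Σnom=-42.300; wc +0.140/-0.140 → slack +0.140/-0.140; half-tol=0.140, Σhalf²=0.019600
  -B: nom -43.100 → Σnom=-85.400; wc +0.109/-0.049 → slack +0.249/-0.189; half-tol=0.079, Σhalf²=0.025841
  -C: nom -8.110 → Σnom=-93.510; wc +0.460/-0.460 → slack +0.709/-0.649; half-tol=0.460, Σhalf²=0.237441
  +D: nom +7.500 → Σnom=-86.010; wc +0.065/-0.076 → slack +0.774/-0.725; half-tol=0.071, Σhalf²=0.242411
  -E: nom -48.450 → Σnom=-134.460; wc +0.402/-0.353 → slack +1.176/-1.078; half-tol=0.378, Σhalf²=0.384918
Nominal = -134.460. Worst-case = [-134.460 - 1.078, -134.460 + 1.176] = [-135.538, -133.284]. RSS = √0.384918 = 0.620.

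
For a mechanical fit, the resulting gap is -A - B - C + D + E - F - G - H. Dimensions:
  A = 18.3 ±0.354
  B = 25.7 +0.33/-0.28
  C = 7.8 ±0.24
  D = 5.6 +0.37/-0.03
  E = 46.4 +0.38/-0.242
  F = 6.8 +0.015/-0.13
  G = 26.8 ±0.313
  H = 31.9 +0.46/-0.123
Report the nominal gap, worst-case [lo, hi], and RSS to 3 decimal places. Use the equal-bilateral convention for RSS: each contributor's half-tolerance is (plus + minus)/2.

Stack each dimension's contribution:
  -A: nom -18.300 → Σnom=-18.300; wc +0.354/-0.354 → slack +0.354/-0.354; half-tol=0.354, Σhalf²=0.125316
  -B: nom -25.700 → Σnom=-44.000; wc +0.280/-0.330 → slack +0.634/-0.684; half-tol=0.305, Σhalf²=0.218341
  -C: nom -7.800 → Σnom=-51.800; wc +0.240/-0.240 → slack +0.874/-0.924; half-tol=0.240, Σhalf²=0.275941
  +D: nom +5.600 → Σnom=-46.200; wc +0.370/-0.030 → slack +1.244/-0.954; half-tol=0.200, Σhalf²=0.315941
  +E: nom +46.400 → Σnom=0.200; wc +0.380/-0.242 → slack +1.624/-1.196; half-tol=0.311, Σhalf²=0.412662
  -F: nom -6.800 → Σnom=-6.600; wc +0.130/-0.015 → slack +1.754/-1.211; half-tol=0.073, Σhalf²=0.417918
  -G: nom -26.800 → Σnom=-33.400; wc +0.313/-0.313 → slack +2.067/-1.524; half-tol=0.313, Σhalf²=0.515887
  -H: nom -31.900 → Σnom=-65.300; wc +0.123/-0.460 → slack +2.190/-1.984; half-tol=0.291, Σhalf²=0.600859
Nominal = -65.300. Worst-case = [-65.300 - 1.984, -65.300 + 2.190] = [-67.284, -63.110]. RSS = √0.600859 = 0.775.

nominal=-65.300 wc=[-67.284,-63.110] rss=0.775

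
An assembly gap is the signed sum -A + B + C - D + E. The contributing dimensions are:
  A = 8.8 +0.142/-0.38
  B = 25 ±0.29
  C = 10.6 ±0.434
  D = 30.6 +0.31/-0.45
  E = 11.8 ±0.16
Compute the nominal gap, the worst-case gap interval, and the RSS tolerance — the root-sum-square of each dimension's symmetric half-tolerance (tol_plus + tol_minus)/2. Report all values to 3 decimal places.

Stack each dimension's contribution:
  -A: nom -8.800 → Σnom=-8.800; wc +0.380/-0.142 → slack +0.380/-0.142; half-tol=0.261, Σhalf²=0.068121
  +B: nom +25.000 → Σnom=16.200; wc +0.290/-0.290 → slack +0.670/-0.432; half-tol=0.290, Σhalf²=0.152221
  +C: nom +10.600 → Σnom=26.800; wc +0.434/-0.434 → slack +1.104/-0.866; half-tol=0.434, Σhalf²=0.340577
  -D: nom -30.600 → Σnom=-3.800; wc +0.450/-0.310 → slack +1.554/-1.176; half-tol=0.380, Σhalf²=0.484977
  +E: nom +11.800 → Σnom=8.000; wc +0.160/-0.160 → slack +1.714/-1.336; half-tol=0.160, Σhalf²=0.510577
Nominal = 8.000. Worst-case = [8.000 - 1.336, 8.000 + 1.714] = [6.664, 9.714]. RSS = √0.510577 = 0.715.

nominal=8.000 wc=[6.664,9.714] rss=0.715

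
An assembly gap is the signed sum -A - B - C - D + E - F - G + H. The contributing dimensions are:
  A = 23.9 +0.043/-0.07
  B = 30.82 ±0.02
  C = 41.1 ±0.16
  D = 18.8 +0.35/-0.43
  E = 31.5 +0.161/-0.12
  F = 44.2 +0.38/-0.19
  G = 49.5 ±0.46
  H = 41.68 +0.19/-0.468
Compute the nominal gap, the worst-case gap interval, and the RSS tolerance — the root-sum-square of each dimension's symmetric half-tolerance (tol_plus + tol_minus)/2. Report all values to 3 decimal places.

Stack each dimension's contribution:
  -A: nom -23.900 → Σnom=-23.900; wc +0.070/-0.043 → slack +0.070/-0.043; half-tol=0.057, Σhalf²=0.003192
  -B: nom -30.820 → Σnom=-54.720; wc +0.020/-0.020 → slack +0.090/-0.063; half-tol=0.020, Σhalf²=0.003592
  -C: nom -41.100 → Σnom=-95.820; wc +0.160/-0.160 → slack +0.250/-0.223; half-tol=0.160, Σhalf²=0.029192
  -D: nom -18.800 → Σnom=-114.620; wc +0.430/-0.350 → slack +0.680/-0.573; half-tol=0.390, Σhalf²=0.181292
  +E: nom +31.500 → Σnom=-83.120; wc +0.161/-0.120 → slack +0.841/-0.693; half-tol=0.141, Σhalf²=0.201033
  -F: nom -44.200 → Σnom=-127.320; wc +0.190/-0.380 → slack +1.031/-1.073; half-tol=0.285, Σhalf²=0.282258
  -G: nom -49.500 → Σnom=-176.820; wc +0.460/-0.460 → slack +1.491/-1.533; half-tol=0.460, Σhalf²=0.493858
  +H: nom +41.680 → Σnom=-135.140; wc +0.190/-0.468 → slack +1.681/-2.001; half-tol=0.329, Σhalf²=0.602099
Nominal = -135.140. Worst-case = [-135.140 - 2.001, -135.140 + 1.681] = [-137.141, -133.459]. RSS = √0.602099 = 0.776.

nominal=-135.140 wc=[-137.141,-133.459] rss=0.776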